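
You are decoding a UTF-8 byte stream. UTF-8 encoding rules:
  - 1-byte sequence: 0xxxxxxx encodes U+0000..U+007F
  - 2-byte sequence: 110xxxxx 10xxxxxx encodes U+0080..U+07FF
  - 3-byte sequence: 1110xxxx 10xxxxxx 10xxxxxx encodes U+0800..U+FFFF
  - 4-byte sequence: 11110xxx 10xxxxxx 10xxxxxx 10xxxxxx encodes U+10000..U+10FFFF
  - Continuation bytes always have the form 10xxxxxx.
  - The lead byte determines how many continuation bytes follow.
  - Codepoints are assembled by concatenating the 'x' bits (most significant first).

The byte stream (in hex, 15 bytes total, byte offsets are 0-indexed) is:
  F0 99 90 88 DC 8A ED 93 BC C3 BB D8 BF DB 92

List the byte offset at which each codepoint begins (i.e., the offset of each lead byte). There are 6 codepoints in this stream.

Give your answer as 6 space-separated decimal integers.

Answer: 0 4 6 9 11 13

Derivation:
Byte[0]=F0: 4-byte lead, need 3 cont bytes. acc=0x0
Byte[1]=99: continuation. acc=(acc<<6)|0x19=0x19
Byte[2]=90: continuation. acc=(acc<<6)|0x10=0x650
Byte[3]=88: continuation. acc=(acc<<6)|0x08=0x19408
Completed: cp=U+19408 (starts at byte 0)
Byte[4]=DC: 2-byte lead, need 1 cont bytes. acc=0x1C
Byte[5]=8A: continuation. acc=(acc<<6)|0x0A=0x70A
Completed: cp=U+070A (starts at byte 4)
Byte[6]=ED: 3-byte lead, need 2 cont bytes. acc=0xD
Byte[7]=93: continuation. acc=(acc<<6)|0x13=0x353
Byte[8]=BC: continuation. acc=(acc<<6)|0x3C=0xD4FC
Completed: cp=U+D4FC (starts at byte 6)
Byte[9]=C3: 2-byte lead, need 1 cont bytes. acc=0x3
Byte[10]=BB: continuation. acc=(acc<<6)|0x3B=0xFB
Completed: cp=U+00FB (starts at byte 9)
Byte[11]=D8: 2-byte lead, need 1 cont bytes. acc=0x18
Byte[12]=BF: continuation. acc=(acc<<6)|0x3F=0x63F
Completed: cp=U+063F (starts at byte 11)
Byte[13]=DB: 2-byte lead, need 1 cont bytes. acc=0x1B
Byte[14]=92: continuation. acc=(acc<<6)|0x12=0x6D2
Completed: cp=U+06D2 (starts at byte 13)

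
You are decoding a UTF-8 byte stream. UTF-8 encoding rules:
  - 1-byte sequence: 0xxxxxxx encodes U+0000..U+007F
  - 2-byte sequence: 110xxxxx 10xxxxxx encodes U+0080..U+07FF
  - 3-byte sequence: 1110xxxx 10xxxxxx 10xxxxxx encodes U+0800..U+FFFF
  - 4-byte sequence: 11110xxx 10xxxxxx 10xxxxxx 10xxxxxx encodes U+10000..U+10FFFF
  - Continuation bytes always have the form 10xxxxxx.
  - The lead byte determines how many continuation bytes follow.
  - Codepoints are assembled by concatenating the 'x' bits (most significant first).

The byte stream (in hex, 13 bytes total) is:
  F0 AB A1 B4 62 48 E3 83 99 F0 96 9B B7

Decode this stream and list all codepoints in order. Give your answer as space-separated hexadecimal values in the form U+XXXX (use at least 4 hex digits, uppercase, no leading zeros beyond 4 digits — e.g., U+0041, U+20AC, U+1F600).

Byte[0]=F0: 4-byte lead, need 3 cont bytes. acc=0x0
Byte[1]=AB: continuation. acc=(acc<<6)|0x2B=0x2B
Byte[2]=A1: continuation. acc=(acc<<6)|0x21=0xAE1
Byte[3]=B4: continuation. acc=(acc<<6)|0x34=0x2B874
Completed: cp=U+2B874 (starts at byte 0)
Byte[4]=62: 1-byte ASCII. cp=U+0062
Byte[5]=48: 1-byte ASCII. cp=U+0048
Byte[6]=E3: 3-byte lead, need 2 cont bytes. acc=0x3
Byte[7]=83: continuation. acc=(acc<<6)|0x03=0xC3
Byte[8]=99: continuation. acc=(acc<<6)|0x19=0x30D9
Completed: cp=U+30D9 (starts at byte 6)
Byte[9]=F0: 4-byte lead, need 3 cont bytes. acc=0x0
Byte[10]=96: continuation. acc=(acc<<6)|0x16=0x16
Byte[11]=9B: continuation. acc=(acc<<6)|0x1B=0x59B
Byte[12]=B7: continuation. acc=(acc<<6)|0x37=0x166F7
Completed: cp=U+166F7 (starts at byte 9)

Answer: U+2B874 U+0062 U+0048 U+30D9 U+166F7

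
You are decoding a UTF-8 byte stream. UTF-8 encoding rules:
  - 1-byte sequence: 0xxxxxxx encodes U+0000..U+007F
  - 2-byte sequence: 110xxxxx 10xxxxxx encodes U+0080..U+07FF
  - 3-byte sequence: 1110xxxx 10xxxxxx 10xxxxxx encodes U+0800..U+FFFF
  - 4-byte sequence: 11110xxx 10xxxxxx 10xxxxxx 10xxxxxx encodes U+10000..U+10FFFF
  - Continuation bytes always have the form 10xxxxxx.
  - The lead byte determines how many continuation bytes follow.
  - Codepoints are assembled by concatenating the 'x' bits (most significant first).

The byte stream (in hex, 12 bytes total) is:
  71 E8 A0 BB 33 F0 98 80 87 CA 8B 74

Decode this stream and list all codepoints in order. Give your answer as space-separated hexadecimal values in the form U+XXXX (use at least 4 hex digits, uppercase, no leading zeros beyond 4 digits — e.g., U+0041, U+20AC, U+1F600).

Answer: U+0071 U+883B U+0033 U+18007 U+028B U+0074

Derivation:
Byte[0]=71: 1-byte ASCII. cp=U+0071
Byte[1]=E8: 3-byte lead, need 2 cont bytes. acc=0x8
Byte[2]=A0: continuation. acc=(acc<<6)|0x20=0x220
Byte[3]=BB: continuation. acc=(acc<<6)|0x3B=0x883B
Completed: cp=U+883B (starts at byte 1)
Byte[4]=33: 1-byte ASCII. cp=U+0033
Byte[5]=F0: 4-byte lead, need 3 cont bytes. acc=0x0
Byte[6]=98: continuation. acc=(acc<<6)|0x18=0x18
Byte[7]=80: continuation. acc=(acc<<6)|0x00=0x600
Byte[8]=87: continuation. acc=(acc<<6)|0x07=0x18007
Completed: cp=U+18007 (starts at byte 5)
Byte[9]=CA: 2-byte lead, need 1 cont bytes. acc=0xA
Byte[10]=8B: continuation. acc=(acc<<6)|0x0B=0x28B
Completed: cp=U+028B (starts at byte 9)
Byte[11]=74: 1-byte ASCII. cp=U+0074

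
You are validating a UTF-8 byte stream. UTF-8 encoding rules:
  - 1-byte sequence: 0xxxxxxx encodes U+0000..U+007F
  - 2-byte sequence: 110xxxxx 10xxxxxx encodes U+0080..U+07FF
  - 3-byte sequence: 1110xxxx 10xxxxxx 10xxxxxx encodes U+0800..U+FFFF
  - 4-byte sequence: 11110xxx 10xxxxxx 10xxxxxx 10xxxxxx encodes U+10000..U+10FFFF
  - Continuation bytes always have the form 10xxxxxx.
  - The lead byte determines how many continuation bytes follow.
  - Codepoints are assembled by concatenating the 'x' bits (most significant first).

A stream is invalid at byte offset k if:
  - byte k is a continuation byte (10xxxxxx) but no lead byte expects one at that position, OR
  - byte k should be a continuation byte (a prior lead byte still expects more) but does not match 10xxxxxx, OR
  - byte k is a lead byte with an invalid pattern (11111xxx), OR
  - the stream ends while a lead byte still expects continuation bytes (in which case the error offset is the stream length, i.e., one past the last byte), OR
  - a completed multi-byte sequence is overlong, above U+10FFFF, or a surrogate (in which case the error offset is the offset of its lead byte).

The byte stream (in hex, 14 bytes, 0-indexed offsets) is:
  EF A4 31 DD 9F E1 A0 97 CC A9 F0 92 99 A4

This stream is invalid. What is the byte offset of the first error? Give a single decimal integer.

Answer: 2

Derivation:
Byte[0]=EF: 3-byte lead, need 2 cont bytes. acc=0xF
Byte[1]=A4: continuation. acc=(acc<<6)|0x24=0x3E4
Byte[2]=31: expected 10xxxxxx continuation. INVALID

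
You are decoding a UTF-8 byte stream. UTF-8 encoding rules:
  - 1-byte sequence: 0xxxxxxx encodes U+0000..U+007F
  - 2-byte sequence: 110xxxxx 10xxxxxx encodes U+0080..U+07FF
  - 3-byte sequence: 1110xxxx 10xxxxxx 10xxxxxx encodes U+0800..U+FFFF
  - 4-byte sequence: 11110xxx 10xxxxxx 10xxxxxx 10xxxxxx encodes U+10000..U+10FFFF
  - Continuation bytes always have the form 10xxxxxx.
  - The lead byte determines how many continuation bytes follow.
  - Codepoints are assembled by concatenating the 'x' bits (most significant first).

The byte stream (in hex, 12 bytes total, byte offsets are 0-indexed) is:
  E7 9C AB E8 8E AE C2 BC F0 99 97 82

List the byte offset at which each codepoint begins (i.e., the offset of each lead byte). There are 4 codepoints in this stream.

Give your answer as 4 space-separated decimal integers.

Byte[0]=E7: 3-byte lead, need 2 cont bytes. acc=0x7
Byte[1]=9C: continuation. acc=(acc<<6)|0x1C=0x1DC
Byte[2]=AB: continuation. acc=(acc<<6)|0x2B=0x772B
Completed: cp=U+772B (starts at byte 0)
Byte[3]=E8: 3-byte lead, need 2 cont bytes. acc=0x8
Byte[4]=8E: continuation. acc=(acc<<6)|0x0E=0x20E
Byte[5]=AE: continuation. acc=(acc<<6)|0x2E=0x83AE
Completed: cp=U+83AE (starts at byte 3)
Byte[6]=C2: 2-byte lead, need 1 cont bytes. acc=0x2
Byte[7]=BC: continuation. acc=(acc<<6)|0x3C=0xBC
Completed: cp=U+00BC (starts at byte 6)
Byte[8]=F0: 4-byte lead, need 3 cont bytes. acc=0x0
Byte[9]=99: continuation. acc=(acc<<6)|0x19=0x19
Byte[10]=97: continuation. acc=(acc<<6)|0x17=0x657
Byte[11]=82: continuation. acc=(acc<<6)|0x02=0x195C2
Completed: cp=U+195C2 (starts at byte 8)

Answer: 0 3 6 8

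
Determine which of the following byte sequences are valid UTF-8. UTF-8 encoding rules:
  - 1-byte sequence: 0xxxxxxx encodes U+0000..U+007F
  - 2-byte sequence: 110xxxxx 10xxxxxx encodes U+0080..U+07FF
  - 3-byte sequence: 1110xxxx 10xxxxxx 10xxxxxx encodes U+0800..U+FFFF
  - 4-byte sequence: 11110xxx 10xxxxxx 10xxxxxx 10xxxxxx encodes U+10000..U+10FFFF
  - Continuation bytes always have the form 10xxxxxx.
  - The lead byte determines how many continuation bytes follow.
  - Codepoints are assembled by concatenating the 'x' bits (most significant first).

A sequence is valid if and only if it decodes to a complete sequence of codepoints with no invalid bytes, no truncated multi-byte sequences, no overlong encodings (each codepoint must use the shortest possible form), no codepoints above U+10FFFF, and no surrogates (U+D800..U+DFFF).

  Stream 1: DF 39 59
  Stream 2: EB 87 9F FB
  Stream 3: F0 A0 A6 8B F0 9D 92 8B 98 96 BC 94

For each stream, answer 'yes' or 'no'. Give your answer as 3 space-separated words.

Answer: no no no

Derivation:
Stream 1: error at byte offset 1. INVALID
Stream 2: error at byte offset 3. INVALID
Stream 3: error at byte offset 8. INVALID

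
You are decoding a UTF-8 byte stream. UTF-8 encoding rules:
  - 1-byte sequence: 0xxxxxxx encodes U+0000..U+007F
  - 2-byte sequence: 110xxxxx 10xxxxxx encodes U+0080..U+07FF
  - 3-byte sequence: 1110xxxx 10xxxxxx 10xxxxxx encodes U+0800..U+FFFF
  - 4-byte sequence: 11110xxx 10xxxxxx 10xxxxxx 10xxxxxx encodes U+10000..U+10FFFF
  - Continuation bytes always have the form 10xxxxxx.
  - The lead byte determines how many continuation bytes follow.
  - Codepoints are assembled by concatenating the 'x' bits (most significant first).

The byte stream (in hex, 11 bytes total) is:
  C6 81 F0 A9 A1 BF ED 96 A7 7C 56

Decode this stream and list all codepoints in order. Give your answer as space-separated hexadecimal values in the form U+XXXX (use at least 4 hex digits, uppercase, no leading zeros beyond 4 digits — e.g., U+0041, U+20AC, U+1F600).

Answer: U+0181 U+2987F U+D5A7 U+007C U+0056

Derivation:
Byte[0]=C6: 2-byte lead, need 1 cont bytes. acc=0x6
Byte[1]=81: continuation. acc=(acc<<6)|0x01=0x181
Completed: cp=U+0181 (starts at byte 0)
Byte[2]=F0: 4-byte lead, need 3 cont bytes. acc=0x0
Byte[3]=A9: continuation. acc=(acc<<6)|0x29=0x29
Byte[4]=A1: continuation. acc=(acc<<6)|0x21=0xA61
Byte[5]=BF: continuation. acc=(acc<<6)|0x3F=0x2987F
Completed: cp=U+2987F (starts at byte 2)
Byte[6]=ED: 3-byte lead, need 2 cont bytes. acc=0xD
Byte[7]=96: continuation. acc=(acc<<6)|0x16=0x356
Byte[8]=A7: continuation. acc=(acc<<6)|0x27=0xD5A7
Completed: cp=U+D5A7 (starts at byte 6)
Byte[9]=7C: 1-byte ASCII. cp=U+007C
Byte[10]=56: 1-byte ASCII. cp=U+0056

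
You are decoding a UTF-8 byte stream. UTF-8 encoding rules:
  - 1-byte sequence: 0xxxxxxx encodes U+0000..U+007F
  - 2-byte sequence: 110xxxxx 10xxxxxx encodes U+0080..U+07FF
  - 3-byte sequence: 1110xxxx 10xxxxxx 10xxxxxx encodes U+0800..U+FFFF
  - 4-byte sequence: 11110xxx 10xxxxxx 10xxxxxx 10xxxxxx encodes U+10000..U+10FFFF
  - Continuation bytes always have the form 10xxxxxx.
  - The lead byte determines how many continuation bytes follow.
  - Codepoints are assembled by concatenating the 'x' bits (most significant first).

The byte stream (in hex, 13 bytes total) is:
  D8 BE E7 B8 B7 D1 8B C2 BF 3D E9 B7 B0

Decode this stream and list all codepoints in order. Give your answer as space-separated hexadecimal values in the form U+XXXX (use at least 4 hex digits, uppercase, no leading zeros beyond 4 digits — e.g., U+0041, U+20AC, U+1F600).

Answer: U+063E U+7E37 U+044B U+00BF U+003D U+9DF0

Derivation:
Byte[0]=D8: 2-byte lead, need 1 cont bytes. acc=0x18
Byte[1]=BE: continuation. acc=(acc<<6)|0x3E=0x63E
Completed: cp=U+063E (starts at byte 0)
Byte[2]=E7: 3-byte lead, need 2 cont bytes. acc=0x7
Byte[3]=B8: continuation. acc=(acc<<6)|0x38=0x1F8
Byte[4]=B7: continuation. acc=(acc<<6)|0x37=0x7E37
Completed: cp=U+7E37 (starts at byte 2)
Byte[5]=D1: 2-byte lead, need 1 cont bytes. acc=0x11
Byte[6]=8B: continuation. acc=(acc<<6)|0x0B=0x44B
Completed: cp=U+044B (starts at byte 5)
Byte[7]=C2: 2-byte lead, need 1 cont bytes. acc=0x2
Byte[8]=BF: continuation. acc=(acc<<6)|0x3F=0xBF
Completed: cp=U+00BF (starts at byte 7)
Byte[9]=3D: 1-byte ASCII. cp=U+003D
Byte[10]=E9: 3-byte lead, need 2 cont bytes. acc=0x9
Byte[11]=B7: continuation. acc=(acc<<6)|0x37=0x277
Byte[12]=B0: continuation. acc=(acc<<6)|0x30=0x9DF0
Completed: cp=U+9DF0 (starts at byte 10)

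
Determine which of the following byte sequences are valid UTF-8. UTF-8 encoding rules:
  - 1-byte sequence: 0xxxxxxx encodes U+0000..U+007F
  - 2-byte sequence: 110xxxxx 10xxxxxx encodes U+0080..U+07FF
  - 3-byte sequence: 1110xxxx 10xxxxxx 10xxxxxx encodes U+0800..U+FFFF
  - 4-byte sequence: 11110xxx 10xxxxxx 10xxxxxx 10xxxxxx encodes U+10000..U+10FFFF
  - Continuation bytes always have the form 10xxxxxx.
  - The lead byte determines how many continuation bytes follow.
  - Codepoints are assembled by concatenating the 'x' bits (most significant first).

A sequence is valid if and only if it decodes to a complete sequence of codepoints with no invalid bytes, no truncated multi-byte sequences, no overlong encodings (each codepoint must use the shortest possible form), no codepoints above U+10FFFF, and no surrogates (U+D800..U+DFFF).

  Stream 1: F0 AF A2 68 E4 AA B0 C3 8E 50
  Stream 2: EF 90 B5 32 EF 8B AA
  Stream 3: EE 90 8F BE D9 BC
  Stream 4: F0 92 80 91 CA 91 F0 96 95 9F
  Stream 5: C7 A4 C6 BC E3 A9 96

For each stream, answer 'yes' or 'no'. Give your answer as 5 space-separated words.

Stream 1: error at byte offset 3. INVALID
Stream 2: decodes cleanly. VALID
Stream 3: error at byte offset 3. INVALID
Stream 4: decodes cleanly. VALID
Stream 5: decodes cleanly. VALID

Answer: no yes no yes yes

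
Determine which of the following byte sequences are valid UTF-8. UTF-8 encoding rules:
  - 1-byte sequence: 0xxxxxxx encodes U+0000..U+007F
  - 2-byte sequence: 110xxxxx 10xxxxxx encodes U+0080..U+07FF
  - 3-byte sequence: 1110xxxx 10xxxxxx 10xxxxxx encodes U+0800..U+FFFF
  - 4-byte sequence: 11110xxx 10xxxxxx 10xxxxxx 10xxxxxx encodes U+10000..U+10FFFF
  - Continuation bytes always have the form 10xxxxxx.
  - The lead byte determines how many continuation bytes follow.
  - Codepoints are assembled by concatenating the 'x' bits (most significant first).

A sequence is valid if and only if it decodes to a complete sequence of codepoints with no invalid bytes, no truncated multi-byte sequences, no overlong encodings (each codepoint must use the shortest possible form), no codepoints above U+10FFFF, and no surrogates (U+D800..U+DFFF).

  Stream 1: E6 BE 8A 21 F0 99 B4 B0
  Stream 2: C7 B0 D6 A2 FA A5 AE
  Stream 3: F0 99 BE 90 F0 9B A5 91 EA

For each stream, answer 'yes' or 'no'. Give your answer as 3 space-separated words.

Answer: yes no no

Derivation:
Stream 1: decodes cleanly. VALID
Stream 2: error at byte offset 4. INVALID
Stream 3: error at byte offset 9. INVALID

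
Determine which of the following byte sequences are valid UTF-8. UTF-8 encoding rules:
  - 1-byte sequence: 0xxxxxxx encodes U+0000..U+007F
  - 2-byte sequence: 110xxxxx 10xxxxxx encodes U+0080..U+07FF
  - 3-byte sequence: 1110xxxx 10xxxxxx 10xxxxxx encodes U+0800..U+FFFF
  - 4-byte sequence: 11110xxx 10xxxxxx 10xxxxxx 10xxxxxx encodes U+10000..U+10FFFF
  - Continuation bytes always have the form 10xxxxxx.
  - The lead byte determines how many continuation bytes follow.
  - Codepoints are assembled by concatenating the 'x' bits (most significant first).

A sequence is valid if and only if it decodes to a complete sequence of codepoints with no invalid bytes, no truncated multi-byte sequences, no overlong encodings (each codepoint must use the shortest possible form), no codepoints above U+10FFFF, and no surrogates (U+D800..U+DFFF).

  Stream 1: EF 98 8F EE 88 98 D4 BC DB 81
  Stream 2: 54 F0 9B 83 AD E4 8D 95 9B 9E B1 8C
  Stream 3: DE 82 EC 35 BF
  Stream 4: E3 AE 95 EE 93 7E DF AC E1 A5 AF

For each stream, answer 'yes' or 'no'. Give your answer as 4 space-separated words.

Answer: yes no no no

Derivation:
Stream 1: decodes cleanly. VALID
Stream 2: error at byte offset 8. INVALID
Stream 3: error at byte offset 3. INVALID
Stream 4: error at byte offset 5. INVALID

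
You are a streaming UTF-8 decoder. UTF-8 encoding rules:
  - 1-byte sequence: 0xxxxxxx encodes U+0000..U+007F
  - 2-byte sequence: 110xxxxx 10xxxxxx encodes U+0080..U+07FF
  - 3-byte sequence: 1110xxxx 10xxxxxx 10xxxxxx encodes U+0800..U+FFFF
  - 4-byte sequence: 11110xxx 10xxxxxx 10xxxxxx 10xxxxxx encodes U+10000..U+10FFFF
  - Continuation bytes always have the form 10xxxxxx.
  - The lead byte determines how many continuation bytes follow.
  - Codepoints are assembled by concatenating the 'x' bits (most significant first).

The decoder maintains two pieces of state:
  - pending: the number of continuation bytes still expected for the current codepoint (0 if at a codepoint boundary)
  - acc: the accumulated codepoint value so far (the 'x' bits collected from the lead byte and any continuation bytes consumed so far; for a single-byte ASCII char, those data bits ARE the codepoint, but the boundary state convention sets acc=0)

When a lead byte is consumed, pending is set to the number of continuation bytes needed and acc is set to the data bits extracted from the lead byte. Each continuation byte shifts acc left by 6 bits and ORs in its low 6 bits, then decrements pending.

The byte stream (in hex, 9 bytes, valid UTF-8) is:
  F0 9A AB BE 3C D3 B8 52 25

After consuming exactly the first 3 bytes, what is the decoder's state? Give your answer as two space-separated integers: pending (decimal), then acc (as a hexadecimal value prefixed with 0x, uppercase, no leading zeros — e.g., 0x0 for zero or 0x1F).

Answer: 1 0x6AB

Derivation:
Byte[0]=F0: 4-byte lead. pending=3, acc=0x0
Byte[1]=9A: continuation. acc=(acc<<6)|0x1A=0x1A, pending=2
Byte[2]=AB: continuation. acc=(acc<<6)|0x2B=0x6AB, pending=1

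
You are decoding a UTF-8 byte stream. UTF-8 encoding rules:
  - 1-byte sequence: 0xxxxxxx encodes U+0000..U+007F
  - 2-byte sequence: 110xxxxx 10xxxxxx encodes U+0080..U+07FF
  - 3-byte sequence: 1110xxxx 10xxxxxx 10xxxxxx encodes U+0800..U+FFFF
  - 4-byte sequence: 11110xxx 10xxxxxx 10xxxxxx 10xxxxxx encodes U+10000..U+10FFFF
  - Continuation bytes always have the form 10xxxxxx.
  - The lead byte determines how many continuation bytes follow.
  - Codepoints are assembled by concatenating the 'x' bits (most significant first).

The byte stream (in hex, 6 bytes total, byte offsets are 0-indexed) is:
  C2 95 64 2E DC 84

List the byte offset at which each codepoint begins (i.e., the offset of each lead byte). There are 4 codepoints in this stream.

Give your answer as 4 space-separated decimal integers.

Answer: 0 2 3 4

Derivation:
Byte[0]=C2: 2-byte lead, need 1 cont bytes. acc=0x2
Byte[1]=95: continuation. acc=(acc<<6)|0x15=0x95
Completed: cp=U+0095 (starts at byte 0)
Byte[2]=64: 1-byte ASCII. cp=U+0064
Byte[3]=2E: 1-byte ASCII. cp=U+002E
Byte[4]=DC: 2-byte lead, need 1 cont bytes. acc=0x1C
Byte[5]=84: continuation. acc=(acc<<6)|0x04=0x704
Completed: cp=U+0704 (starts at byte 4)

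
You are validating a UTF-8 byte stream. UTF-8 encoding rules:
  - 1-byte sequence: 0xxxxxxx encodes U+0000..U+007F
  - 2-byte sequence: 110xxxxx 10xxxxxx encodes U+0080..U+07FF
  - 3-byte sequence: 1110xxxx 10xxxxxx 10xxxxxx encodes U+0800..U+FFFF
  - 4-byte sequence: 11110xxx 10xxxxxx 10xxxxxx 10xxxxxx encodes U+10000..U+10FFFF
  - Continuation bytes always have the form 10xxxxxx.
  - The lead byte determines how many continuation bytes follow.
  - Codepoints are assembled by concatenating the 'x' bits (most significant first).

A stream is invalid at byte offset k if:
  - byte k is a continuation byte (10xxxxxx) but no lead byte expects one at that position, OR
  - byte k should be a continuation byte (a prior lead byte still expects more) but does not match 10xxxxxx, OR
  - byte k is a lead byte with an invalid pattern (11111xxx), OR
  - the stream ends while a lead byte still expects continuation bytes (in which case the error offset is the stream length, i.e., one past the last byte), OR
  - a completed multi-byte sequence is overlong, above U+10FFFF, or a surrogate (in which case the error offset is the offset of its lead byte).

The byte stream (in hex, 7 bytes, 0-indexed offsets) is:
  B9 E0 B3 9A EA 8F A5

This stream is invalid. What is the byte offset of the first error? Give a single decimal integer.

Answer: 0

Derivation:
Byte[0]=B9: INVALID lead byte (not 0xxx/110x/1110/11110)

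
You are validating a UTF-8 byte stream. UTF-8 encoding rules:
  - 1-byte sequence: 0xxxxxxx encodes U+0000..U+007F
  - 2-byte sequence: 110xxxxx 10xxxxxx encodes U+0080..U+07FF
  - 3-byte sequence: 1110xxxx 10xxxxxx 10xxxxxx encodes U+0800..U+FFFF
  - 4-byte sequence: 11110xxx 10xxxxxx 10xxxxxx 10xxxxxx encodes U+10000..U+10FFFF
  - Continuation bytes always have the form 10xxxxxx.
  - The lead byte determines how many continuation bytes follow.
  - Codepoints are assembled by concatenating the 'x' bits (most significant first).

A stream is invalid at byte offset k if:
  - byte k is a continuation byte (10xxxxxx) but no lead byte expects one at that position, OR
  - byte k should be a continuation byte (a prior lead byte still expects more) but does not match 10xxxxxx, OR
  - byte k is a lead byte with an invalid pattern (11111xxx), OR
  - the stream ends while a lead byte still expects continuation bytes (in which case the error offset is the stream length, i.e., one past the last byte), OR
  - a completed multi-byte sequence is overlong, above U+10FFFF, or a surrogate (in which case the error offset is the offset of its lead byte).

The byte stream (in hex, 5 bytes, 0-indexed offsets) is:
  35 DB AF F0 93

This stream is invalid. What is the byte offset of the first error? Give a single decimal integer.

Answer: 5

Derivation:
Byte[0]=35: 1-byte ASCII. cp=U+0035
Byte[1]=DB: 2-byte lead, need 1 cont bytes. acc=0x1B
Byte[2]=AF: continuation. acc=(acc<<6)|0x2F=0x6EF
Completed: cp=U+06EF (starts at byte 1)
Byte[3]=F0: 4-byte lead, need 3 cont bytes. acc=0x0
Byte[4]=93: continuation. acc=(acc<<6)|0x13=0x13
Byte[5]: stream ended, expected continuation. INVALID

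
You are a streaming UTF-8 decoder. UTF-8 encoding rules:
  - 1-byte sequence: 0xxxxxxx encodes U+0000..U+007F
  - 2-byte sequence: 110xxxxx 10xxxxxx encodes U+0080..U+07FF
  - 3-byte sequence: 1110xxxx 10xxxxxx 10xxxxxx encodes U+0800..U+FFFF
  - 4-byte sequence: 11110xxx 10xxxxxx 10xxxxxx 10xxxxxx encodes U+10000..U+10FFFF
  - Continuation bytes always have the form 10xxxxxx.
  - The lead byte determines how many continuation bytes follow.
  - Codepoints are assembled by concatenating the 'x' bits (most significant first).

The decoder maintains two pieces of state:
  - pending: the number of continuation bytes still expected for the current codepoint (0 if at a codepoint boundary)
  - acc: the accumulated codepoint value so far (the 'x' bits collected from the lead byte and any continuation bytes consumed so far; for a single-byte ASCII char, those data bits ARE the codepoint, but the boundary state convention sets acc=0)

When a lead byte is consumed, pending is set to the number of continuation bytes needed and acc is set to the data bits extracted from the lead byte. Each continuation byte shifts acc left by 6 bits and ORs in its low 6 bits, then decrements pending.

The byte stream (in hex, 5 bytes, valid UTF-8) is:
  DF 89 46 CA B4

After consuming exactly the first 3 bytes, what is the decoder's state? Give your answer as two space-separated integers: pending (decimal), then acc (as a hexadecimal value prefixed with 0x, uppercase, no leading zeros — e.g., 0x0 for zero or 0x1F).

Byte[0]=DF: 2-byte lead. pending=1, acc=0x1F
Byte[1]=89: continuation. acc=(acc<<6)|0x09=0x7C9, pending=0
Byte[2]=46: 1-byte. pending=0, acc=0x0

Answer: 0 0x0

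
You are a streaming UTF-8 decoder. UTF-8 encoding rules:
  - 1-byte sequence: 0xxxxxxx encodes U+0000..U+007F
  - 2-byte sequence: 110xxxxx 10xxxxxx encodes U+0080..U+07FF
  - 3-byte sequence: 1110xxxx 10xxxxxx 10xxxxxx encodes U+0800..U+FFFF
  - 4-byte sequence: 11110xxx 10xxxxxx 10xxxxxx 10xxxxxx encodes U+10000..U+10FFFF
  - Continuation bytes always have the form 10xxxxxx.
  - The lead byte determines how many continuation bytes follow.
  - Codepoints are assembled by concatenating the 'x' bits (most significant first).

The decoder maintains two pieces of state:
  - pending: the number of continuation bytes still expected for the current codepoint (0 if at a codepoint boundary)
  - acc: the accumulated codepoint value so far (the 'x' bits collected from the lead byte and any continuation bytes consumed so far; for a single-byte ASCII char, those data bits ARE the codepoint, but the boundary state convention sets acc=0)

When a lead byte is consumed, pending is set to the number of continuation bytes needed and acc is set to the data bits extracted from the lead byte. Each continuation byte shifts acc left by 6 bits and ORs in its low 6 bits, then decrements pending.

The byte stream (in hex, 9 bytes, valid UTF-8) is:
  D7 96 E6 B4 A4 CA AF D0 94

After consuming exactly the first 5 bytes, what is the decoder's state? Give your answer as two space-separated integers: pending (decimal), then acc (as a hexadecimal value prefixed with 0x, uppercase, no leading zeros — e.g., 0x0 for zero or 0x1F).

Byte[0]=D7: 2-byte lead. pending=1, acc=0x17
Byte[1]=96: continuation. acc=(acc<<6)|0x16=0x5D6, pending=0
Byte[2]=E6: 3-byte lead. pending=2, acc=0x6
Byte[3]=B4: continuation. acc=(acc<<6)|0x34=0x1B4, pending=1
Byte[4]=A4: continuation. acc=(acc<<6)|0x24=0x6D24, pending=0

Answer: 0 0x6D24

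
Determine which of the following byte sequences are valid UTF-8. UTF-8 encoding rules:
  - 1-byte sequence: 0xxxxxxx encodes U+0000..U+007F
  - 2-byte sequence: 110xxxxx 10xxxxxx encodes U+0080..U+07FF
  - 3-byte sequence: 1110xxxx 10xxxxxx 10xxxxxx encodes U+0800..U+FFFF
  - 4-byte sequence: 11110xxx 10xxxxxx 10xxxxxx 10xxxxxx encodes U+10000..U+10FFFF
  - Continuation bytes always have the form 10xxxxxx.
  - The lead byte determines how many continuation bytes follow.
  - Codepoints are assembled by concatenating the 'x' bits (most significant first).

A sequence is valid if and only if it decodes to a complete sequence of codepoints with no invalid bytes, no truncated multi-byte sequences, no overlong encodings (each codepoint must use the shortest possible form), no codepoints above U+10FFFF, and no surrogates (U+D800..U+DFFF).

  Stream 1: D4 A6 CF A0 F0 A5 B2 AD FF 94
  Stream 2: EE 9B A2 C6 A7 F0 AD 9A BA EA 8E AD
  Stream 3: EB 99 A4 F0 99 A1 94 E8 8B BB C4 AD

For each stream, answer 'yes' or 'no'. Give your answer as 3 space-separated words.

Stream 1: error at byte offset 8. INVALID
Stream 2: decodes cleanly. VALID
Stream 3: decodes cleanly. VALID

Answer: no yes yes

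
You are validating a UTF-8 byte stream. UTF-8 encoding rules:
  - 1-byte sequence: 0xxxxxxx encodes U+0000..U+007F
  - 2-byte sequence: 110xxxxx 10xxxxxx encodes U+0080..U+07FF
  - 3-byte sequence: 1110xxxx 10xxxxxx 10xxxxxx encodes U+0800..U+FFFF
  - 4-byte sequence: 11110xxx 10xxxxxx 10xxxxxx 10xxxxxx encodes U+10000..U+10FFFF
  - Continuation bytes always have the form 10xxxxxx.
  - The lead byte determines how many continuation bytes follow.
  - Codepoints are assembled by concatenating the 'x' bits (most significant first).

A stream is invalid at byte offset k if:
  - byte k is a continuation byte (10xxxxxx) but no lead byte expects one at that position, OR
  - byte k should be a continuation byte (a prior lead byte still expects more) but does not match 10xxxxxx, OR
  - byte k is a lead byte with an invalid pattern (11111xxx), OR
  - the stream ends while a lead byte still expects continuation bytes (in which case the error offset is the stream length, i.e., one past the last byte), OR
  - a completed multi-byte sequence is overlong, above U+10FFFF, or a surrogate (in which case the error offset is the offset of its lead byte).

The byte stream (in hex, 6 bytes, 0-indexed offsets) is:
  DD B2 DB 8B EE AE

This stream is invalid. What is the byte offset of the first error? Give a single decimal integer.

Byte[0]=DD: 2-byte lead, need 1 cont bytes. acc=0x1D
Byte[1]=B2: continuation. acc=(acc<<6)|0x32=0x772
Completed: cp=U+0772 (starts at byte 0)
Byte[2]=DB: 2-byte lead, need 1 cont bytes. acc=0x1B
Byte[3]=8B: continuation. acc=(acc<<6)|0x0B=0x6CB
Completed: cp=U+06CB (starts at byte 2)
Byte[4]=EE: 3-byte lead, need 2 cont bytes. acc=0xE
Byte[5]=AE: continuation. acc=(acc<<6)|0x2E=0x3AE
Byte[6]: stream ended, expected continuation. INVALID

Answer: 6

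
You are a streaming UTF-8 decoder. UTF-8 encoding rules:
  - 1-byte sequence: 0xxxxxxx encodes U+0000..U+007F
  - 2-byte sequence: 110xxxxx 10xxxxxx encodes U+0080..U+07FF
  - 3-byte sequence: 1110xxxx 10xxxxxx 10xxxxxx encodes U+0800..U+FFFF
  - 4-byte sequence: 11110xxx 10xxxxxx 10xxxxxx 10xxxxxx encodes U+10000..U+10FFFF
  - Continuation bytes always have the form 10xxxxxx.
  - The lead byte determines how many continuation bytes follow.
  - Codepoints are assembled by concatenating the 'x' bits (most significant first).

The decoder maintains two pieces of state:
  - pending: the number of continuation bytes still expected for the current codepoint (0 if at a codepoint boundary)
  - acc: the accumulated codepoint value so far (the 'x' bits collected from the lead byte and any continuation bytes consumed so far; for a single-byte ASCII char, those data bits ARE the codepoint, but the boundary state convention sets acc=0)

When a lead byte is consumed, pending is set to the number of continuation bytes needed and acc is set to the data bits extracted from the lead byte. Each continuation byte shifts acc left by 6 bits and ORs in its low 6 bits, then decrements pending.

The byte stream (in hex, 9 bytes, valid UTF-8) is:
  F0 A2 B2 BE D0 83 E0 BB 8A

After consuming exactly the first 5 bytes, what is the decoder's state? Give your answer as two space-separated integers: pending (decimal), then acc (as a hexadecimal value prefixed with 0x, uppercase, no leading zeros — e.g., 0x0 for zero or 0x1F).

Answer: 1 0x10

Derivation:
Byte[0]=F0: 4-byte lead. pending=3, acc=0x0
Byte[1]=A2: continuation. acc=(acc<<6)|0x22=0x22, pending=2
Byte[2]=B2: continuation. acc=(acc<<6)|0x32=0x8B2, pending=1
Byte[3]=BE: continuation. acc=(acc<<6)|0x3E=0x22CBE, pending=0
Byte[4]=D0: 2-byte lead. pending=1, acc=0x10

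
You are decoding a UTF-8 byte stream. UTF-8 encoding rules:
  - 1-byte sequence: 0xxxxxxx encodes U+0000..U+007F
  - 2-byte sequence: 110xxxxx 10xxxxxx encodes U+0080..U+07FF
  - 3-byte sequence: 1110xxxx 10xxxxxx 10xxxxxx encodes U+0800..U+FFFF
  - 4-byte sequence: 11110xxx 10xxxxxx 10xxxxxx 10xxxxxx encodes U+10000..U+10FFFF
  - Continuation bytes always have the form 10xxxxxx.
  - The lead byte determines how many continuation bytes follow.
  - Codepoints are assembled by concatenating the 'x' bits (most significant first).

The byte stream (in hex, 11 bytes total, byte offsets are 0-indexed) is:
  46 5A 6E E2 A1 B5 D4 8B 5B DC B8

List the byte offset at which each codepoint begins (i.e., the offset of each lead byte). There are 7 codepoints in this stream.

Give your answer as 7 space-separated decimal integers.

Byte[0]=46: 1-byte ASCII. cp=U+0046
Byte[1]=5A: 1-byte ASCII. cp=U+005A
Byte[2]=6E: 1-byte ASCII. cp=U+006E
Byte[3]=E2: 3-byte lead, need 2 cont bytes. acc=0x2
Byte[4]=A1: continuation. acc=(acc<<6)|0x21=0xA1
Byte[5]=B5: continuation. acc=(acc<<6)|0x35=0x2875
Completed: cp=U+2875 (starts at byte 3)
Byte[6]=D4: 2-byte lead, need 1 cont bytes. acc=0x14
Byte[7]=8B: continuation. acc=(acc<<6)|0x0B=0x50B
Completed: cp=U+050B (starts at byte 6)
Byte[8]=5B: 1-byte ASCII. cp=U+005B
Byte[9]=DC: 2-byte lead, need 1 cont bytes. acc=0x1C
Byte[10]=B8: continuation. acc=(acc<<6)|0x38=0x738
Completed: cp=U+0738 (starts at byte 9)

Answer: 0 1 2 3 6 8 9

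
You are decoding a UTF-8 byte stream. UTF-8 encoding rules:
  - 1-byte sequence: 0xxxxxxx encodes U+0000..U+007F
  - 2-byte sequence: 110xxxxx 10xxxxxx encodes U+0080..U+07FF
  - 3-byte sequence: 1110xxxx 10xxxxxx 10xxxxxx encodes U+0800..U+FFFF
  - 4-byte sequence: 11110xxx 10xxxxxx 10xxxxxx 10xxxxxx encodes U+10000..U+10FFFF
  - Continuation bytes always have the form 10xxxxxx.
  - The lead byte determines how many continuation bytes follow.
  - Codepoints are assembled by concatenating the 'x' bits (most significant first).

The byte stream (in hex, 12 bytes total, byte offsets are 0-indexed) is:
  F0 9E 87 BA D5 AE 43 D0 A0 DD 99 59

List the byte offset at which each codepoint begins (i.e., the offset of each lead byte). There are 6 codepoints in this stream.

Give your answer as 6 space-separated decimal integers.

Byte[0]=F0: 4-byte lead, need 3 cont bytes. acc=0x0
Byte[1]=9E: continuation. acc=(acc<<6)|0x1E=0x1E
Byte[2]=87: continuation. acc=(acc<<6)|0x07=0x787
Byte[3]=BA: continuation. acc=(acc<<6)|0x3A=0x1E1FA
Completed: cp=U+1E1FA (starts at byte 0)
Byte[4]=D5: 2-byte lead, need 1 cont bytes. acc=0x15
Byte[5]=AE: continuation. acc=(acc<<6)|0x2E=0x56E
Completed: cp=U+056E (starts at byte 4)
Byte[6]=43: 1-byte ASCII. cp=U+0043
Byte[7]=D0: 2-byte lead, need 1 cont bytes. acc=0x10
Byte[8]=A0: continuation. acc=(acc<<6)|0x20=0x420
Completed: cp=U+0420 (starts at byte 7)
Byte[9]=DD: 2-byte lead, need 1 cont bytes. acc=0x1D
Byte[10]=99: continuation. acc=(acc<<6)|0x19=0x759
Completed: cp=U+0759 (starts at byte 9)
Byte[11]=59: 1-byte ASCII. cp=U+0059

Answer: 0 4 6 7 9 11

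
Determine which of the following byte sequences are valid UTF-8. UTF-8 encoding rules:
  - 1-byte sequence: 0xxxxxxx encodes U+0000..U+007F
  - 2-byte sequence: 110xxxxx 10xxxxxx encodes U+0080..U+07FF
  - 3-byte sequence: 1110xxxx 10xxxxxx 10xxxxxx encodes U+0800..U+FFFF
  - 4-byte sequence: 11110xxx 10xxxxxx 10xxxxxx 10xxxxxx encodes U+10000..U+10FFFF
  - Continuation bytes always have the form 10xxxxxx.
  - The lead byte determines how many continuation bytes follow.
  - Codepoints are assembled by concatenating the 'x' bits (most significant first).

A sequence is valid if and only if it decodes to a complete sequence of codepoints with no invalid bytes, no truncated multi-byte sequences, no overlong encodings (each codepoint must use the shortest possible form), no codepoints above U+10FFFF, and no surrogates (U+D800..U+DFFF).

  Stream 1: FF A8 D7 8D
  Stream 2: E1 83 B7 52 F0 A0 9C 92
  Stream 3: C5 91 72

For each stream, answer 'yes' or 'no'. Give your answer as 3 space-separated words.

Answer: no yes yes

Derivation:
Stream 1: error at byte offset 0. INVALID
Stream 2: decodes cleanly. VALID
Stream 3: decodes cleanly. VALID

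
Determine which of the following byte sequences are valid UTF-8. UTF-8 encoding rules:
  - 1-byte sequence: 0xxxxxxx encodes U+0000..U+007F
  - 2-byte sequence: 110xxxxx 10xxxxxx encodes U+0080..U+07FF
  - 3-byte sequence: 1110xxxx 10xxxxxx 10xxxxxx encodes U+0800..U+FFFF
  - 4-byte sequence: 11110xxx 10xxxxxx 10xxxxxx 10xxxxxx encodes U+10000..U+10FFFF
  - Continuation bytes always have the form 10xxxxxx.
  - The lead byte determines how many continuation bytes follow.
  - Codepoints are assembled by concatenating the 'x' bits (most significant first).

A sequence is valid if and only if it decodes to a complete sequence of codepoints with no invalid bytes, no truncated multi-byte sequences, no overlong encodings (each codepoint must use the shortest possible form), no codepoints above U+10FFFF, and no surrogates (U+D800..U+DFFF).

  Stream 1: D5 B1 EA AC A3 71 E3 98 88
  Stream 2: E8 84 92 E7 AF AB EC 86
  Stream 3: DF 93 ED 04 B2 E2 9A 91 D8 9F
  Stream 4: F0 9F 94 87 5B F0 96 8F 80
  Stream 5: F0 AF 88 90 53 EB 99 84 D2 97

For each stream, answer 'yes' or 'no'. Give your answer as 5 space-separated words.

Stream 1: decodes cleanly. VALID
Stream 2: error at byte offset 8. INVALID
Stream 3: error at byte offset 3. INVALID
Stream 4: decodes cleanly. VALID
Stream 5: decodes cleanly. VALID

Answer: yes no no yes yes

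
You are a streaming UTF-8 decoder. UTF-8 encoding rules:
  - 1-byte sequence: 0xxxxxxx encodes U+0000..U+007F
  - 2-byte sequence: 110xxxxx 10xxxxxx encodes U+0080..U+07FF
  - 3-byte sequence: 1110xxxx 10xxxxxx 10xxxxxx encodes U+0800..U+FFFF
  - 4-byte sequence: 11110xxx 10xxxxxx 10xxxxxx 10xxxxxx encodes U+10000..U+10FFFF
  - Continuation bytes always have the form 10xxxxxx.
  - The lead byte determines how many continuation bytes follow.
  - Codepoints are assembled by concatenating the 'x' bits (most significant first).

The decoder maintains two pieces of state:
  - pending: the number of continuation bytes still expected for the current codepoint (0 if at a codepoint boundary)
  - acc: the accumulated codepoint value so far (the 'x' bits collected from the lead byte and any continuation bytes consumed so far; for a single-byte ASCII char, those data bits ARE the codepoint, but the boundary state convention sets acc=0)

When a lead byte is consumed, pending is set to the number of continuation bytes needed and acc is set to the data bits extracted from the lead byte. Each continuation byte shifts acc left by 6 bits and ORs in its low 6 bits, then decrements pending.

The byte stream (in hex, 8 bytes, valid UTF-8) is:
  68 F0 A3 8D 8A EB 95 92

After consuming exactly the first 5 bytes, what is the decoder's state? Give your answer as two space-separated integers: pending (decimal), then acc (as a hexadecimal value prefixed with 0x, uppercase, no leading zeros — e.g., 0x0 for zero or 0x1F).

Byte[0]=68: 1-byte. pending=0, acc=0x0
Byte[1]=F0: 4-byte lead. pending=3, acc=0x0
Byte[2]=A3: continuation. acc=(acc<<6)|0x23=0x23, pending=2
Byte[3]=8D: continuation. acc=(acc<<6)|0x0D=0x8CD, pending=1
Byte[4]=8A: continuation. acc=(acc<<6)|0x0A=0x2334A, pending=0

Answer: 0 0x2334A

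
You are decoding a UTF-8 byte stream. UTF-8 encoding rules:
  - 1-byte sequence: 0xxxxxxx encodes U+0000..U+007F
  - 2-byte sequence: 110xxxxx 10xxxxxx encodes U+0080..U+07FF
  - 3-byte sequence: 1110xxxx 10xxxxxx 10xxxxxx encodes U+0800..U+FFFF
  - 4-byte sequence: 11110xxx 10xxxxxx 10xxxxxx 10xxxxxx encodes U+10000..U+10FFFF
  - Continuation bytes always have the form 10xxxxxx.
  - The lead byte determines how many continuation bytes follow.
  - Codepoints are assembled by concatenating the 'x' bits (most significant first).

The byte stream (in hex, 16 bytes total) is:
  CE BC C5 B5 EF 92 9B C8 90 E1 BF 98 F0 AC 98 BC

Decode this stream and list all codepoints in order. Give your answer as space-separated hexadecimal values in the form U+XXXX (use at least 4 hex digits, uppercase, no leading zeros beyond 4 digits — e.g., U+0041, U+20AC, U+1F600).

Answer: U+03BC U+0175 U+F49B U+0210 U+1FD8 U+2C63C

Derivation:
Byte[0]=CE: 2-byte lead, need 1 cont bytes. acc=0xE
Byte[1]=BC: continuation. acc=(acc<<6)|0x3C=0x3BC
Completed: cp=U+03BC (starts at byte 0)
Byte[2]=C5: 2-byte lead, need 1 cont bytes. acc=0x5
Byte[3]=B5: continuation. acc=(acc<<6)|0x35=0x175
Completed: cp=U+0175 (starts at byte 2)
Byte[4]=EF: 3-byte lead, need 2 cont bytes. acc=0xF
Byte[5]=92: continuation. acc=(acc<<6)|0x12=0x3D2
Byte[6]=9B: continuation. acc=(acc<<6)|0x1B=0xF49B
Completed: cp=U+F49B (starts at byte 4)
Byte[7]=C8: 2-byte lead, need 1 cont bytes. acc=0x8
Byte[8]=90: continuation. acc=(acc<<6)|0x10=0x210
Completed: cp=U+0210 (starts at byte 7)
Byte[9]=E1: 3-byte lead, need 2 cont bytes. acc=0x1
Byte[10]=BF: continuation. acc=(acc<<6)|0x3F=0x7F
Byte[11]=98: continuation. acc=(acc<<6)|0x18=0x1FD8
Completed: cp=U+1FD8 (starts at byte 9)
Byte[12]=F0: 4-byte lead, need 3 cont bytes. acc=0x0
Byte[13]=AC: continuation. acc=(acc<<6)|0x2C=0x2C
Byte[14]=98: continuation. acc=(acc<<6)|0x18=0xB18
Byte[15]=BC: continuation. acc=(acc<<6)|0x3C=0x2C63C
Completed: cp=U+2C63C (starts at byte 12)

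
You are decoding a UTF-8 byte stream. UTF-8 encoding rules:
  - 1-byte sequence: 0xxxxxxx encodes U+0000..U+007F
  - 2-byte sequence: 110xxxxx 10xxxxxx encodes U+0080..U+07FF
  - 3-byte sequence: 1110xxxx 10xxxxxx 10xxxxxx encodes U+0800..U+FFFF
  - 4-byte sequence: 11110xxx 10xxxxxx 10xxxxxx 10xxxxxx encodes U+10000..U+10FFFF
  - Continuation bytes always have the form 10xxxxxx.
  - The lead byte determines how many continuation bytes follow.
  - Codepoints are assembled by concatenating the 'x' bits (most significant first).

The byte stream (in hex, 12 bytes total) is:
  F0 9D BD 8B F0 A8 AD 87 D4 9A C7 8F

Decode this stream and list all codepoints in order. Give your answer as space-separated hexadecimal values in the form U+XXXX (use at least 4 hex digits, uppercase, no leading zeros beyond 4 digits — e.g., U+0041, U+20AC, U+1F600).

Answer: U+1DF4B U+28B47 U+051A U+01CF

Derivation:
Byte[0]=F0: 4-byte lead, need 3 cont bytes. acc=0x0
Byte[1]=9D: continuation. acc=(acc<<6)|0x1D=0x1D
Byte[2]=BD: continuation. acc=(acc<<6)|0x3D=0x77D
Byte[3]=8B: continuation. acc=(acc<<6)|0x0B=0x1DF4B
Completed: cp=U+1DF4B (starts at byte 0)
Byte[4]=F0: 4-byte lead, need 3 cont bytes. acc=0x0
Byte[5]=A8: continuation. acc=(acc<<6)|0x28=0x28
Byte[6]=AD: continuation. acc=(acc<<6)|0x2D=0xA2D
Byte[7]=87: continuation. acc=(acc<<6)|0x07=0x28B47
Completed: cp=U+28B47 (starts at byte 4)
Byte[8]=D4: 2-byte lead, need 1 cont bytes. acc=0x14
Byte[9]=9A: continuation. acc=(acc<<6)|0x1A=0x51A
Completed: cp=U+051A (starts at byte 8)
Byte[10]=C7: 2-byte lead, need 1 cont bytes. acc=0x7
Byte[11]=8F: continuation. acc=(acc<<6)|0x0F=0x1CF
Completed: cp=U+01CF (starts at byte 10)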